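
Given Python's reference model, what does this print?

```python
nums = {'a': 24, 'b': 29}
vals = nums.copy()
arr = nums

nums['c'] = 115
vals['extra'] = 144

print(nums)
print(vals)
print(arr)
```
{'a': 24, 'b': 29, 'c': 115}
{'a': 24, 'b': 29, 'extra': 144}
{'a': 24, 'b': 29, 'c': 115}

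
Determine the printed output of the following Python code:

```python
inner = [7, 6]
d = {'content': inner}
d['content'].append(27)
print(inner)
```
[7, 6, 27]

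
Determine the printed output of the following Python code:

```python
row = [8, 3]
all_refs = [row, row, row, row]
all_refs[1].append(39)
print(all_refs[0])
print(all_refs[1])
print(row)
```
[8, 3, 39]
[8, 3, 39]
[8, 3, 39]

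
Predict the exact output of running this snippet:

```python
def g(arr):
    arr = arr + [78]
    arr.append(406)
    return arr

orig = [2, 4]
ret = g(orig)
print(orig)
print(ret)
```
[2, 4]
[2, 4, 78, 406]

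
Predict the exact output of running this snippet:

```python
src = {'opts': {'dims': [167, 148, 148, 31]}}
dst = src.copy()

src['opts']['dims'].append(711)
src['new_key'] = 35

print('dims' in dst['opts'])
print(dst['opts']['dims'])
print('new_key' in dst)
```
True
[167, 148, 148, 31, 711]
False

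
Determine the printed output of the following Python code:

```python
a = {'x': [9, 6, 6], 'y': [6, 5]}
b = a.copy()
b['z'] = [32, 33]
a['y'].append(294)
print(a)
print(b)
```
{'x': [9, 6, 6], 'y': [6, 5, 294]}
{'x': [9, 6, 6], 'y': [6, 5, 294], 'z': [32, 33]}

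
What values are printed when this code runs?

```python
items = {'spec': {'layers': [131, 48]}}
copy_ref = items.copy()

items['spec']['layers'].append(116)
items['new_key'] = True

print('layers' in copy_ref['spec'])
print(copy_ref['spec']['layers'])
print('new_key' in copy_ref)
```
True
[131, 48, 116]
False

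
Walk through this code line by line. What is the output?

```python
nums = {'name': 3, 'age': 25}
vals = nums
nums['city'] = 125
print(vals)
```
{'name': 3, 'age': 25, 'city': 125}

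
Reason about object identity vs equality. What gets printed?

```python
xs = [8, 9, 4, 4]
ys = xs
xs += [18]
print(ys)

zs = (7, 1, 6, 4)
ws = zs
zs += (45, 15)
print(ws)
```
[8, 9, 4, 4, 18]
(7, 1, 6, 4)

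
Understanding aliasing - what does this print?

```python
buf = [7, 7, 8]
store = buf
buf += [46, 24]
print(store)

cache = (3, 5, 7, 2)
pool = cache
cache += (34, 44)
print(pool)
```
[7, 7, 8, 46, 24]
(3, 5, 7, 2)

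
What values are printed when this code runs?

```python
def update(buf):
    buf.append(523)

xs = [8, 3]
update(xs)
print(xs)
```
[8, 3, 523]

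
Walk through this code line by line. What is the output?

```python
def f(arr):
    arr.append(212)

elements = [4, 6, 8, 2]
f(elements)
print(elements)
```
[4, 6, 8, 2, 212]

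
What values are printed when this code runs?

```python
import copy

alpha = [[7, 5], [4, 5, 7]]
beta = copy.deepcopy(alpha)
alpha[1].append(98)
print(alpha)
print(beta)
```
[[7, 5], [4, 5, 7, 98]]
[[7, 5], [4, 5, 7]]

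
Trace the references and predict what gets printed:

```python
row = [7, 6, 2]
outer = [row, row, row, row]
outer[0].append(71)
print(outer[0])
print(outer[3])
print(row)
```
[7, 6, 2, 71]
[7, 6, 2, 71]
[7, 6, 2, 71]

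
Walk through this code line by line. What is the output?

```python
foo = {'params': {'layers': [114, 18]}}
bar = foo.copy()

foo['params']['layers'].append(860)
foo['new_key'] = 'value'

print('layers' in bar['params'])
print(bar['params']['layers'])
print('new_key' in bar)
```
True
[114, 18, 860]
False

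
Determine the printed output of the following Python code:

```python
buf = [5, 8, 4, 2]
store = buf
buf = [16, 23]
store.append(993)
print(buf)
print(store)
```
[16, 23]
[5, 8, 4, 2, 993]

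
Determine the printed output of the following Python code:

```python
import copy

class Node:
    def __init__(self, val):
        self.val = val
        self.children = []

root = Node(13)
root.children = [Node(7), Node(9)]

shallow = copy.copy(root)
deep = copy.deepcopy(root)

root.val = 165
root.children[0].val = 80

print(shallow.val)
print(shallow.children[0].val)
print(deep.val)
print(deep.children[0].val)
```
13
80
13
7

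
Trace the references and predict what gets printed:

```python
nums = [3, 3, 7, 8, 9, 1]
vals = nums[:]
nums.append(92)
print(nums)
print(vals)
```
[3, 3, 7, 8, 9, 1, 92]
[3, 3, 7, 8, 9, 1]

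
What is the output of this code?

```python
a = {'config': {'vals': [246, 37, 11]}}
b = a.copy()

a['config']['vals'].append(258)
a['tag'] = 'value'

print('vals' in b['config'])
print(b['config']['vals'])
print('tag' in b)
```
True
[246, 37, 11, 258]
False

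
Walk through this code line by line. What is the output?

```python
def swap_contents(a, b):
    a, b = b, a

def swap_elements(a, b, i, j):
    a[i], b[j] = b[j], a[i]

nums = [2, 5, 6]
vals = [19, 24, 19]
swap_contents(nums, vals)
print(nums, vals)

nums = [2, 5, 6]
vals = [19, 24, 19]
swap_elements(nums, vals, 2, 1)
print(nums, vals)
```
[2, 5, 6] [19, 24, 19]
[2, 5, 24] [19, 6, 19]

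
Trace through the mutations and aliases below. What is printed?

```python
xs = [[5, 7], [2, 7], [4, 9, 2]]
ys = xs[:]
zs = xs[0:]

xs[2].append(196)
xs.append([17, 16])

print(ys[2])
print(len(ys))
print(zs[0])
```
[4, 9, 2, 196]
3
[5, 7]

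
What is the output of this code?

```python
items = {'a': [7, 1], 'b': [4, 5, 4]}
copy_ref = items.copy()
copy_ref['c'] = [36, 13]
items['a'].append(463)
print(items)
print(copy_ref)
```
{'a': [7, 1, 463], 'b': [4, 5, 4]}
{'a': [7, 1, 463], 'b': [4, 5, 4], 'c': [36, 13]}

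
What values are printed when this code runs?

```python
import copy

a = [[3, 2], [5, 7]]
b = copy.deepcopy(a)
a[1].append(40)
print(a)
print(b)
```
[[3, 2], [5, 7, 40]]
[[3, 2], [5, 7]]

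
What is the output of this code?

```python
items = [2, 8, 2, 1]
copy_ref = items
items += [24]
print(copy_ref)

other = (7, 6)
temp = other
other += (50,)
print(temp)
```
[2, 8, 2, 1, 24]
(7, 6)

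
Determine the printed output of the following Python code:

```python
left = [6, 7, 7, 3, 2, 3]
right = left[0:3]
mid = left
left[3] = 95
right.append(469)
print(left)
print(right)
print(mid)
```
[6, 7, 7, 95, 2, 3]
[6, 7, 7, 469]
[6, 7, 7, 95, 2, 3]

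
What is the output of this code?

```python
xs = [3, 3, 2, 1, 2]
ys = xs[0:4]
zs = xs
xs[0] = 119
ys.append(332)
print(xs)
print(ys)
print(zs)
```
[119, 3, 2, 1, 2]
[3, 3, 2, 1, 332]
[119, 3, 2, 1, 2]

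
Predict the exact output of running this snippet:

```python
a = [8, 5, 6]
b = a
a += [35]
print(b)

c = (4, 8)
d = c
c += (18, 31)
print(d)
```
[8, 5, 6, 35]
(4, 8)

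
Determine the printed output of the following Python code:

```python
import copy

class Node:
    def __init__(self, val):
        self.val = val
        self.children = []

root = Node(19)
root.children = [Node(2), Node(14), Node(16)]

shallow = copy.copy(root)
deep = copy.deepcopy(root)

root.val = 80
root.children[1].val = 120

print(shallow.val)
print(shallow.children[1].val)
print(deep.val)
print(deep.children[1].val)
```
19
120
19
14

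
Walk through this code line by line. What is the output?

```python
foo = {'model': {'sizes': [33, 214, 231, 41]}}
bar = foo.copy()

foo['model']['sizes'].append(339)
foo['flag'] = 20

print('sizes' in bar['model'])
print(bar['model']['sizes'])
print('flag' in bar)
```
True
[33, 214, 231, 41, 339]
False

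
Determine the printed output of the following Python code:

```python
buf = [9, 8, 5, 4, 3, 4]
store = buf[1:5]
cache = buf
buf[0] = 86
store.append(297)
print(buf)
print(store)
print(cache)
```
[86, 8, 5, 4, 3, 4]
[8, 5, 4, 3, 297]
[86, 8, 5, 4, 3, 4]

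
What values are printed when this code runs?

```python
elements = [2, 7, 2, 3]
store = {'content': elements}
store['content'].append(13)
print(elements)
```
[2, 7, 2, 3, 13]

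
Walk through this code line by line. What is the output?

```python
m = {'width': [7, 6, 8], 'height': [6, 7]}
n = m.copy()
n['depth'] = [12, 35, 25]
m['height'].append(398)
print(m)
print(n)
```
{'width': [7, 6, 8], 'height': [6, 7, 398]}
{'width': [7, 6, 8], 'height': [6, 7, 398], 'depth': [12, 35, 25]}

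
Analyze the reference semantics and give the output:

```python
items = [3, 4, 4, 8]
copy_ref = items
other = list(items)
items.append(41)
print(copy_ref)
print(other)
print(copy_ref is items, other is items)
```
[3, 4, 4, 8, 41]
[3, 4, 4, 8]
True False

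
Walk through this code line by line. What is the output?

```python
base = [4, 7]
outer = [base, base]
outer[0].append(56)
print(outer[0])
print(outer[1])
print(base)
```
[4, 7, 56]
[4, 7, 56]
[4, 7, 56]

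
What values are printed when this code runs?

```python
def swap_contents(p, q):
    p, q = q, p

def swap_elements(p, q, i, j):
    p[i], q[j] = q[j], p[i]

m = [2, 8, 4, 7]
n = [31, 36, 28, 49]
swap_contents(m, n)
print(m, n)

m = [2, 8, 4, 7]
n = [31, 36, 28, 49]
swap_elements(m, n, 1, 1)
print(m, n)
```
[2, 8, 4, 7] [31, 36, 28, 49]
[2, 36, 4, 7] [31, 8, 28, 49]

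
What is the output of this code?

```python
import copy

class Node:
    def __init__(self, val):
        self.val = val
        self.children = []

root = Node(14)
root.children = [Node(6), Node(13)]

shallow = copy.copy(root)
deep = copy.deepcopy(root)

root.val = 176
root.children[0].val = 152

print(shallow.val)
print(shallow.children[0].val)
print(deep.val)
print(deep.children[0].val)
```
14
152
14
6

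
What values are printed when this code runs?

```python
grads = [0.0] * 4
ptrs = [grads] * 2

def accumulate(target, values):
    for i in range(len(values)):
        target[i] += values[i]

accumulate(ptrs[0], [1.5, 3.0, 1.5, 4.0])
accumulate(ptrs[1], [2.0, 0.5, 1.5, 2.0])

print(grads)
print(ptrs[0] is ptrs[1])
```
[3.5, 3.5, 3.0, 6.0]
True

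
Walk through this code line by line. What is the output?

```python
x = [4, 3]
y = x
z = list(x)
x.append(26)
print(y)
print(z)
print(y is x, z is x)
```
[4, 3, 26]
[4, 3]
True False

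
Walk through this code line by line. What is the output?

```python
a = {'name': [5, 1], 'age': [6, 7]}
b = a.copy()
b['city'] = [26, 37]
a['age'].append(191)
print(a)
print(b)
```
{'name': [5, 1], 'age': [6, 7, 191]}
{'name': [5, 1], 'age': [6, 7, 191], 'city': [26, 37]}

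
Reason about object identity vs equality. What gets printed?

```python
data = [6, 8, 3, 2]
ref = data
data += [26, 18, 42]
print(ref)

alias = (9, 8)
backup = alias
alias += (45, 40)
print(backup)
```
[6, 8, 3, 2, 26, 18, 42]
(9, 8)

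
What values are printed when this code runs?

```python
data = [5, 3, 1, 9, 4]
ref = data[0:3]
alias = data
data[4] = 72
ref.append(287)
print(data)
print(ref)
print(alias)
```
[5, 3, 1, 9, 72]
[5, 3, 1, 287]
[5, 3, 1, 9, 72]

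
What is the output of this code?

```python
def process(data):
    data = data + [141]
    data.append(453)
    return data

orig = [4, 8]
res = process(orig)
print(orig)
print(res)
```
[4, 8]
[4, 8, 141, 453]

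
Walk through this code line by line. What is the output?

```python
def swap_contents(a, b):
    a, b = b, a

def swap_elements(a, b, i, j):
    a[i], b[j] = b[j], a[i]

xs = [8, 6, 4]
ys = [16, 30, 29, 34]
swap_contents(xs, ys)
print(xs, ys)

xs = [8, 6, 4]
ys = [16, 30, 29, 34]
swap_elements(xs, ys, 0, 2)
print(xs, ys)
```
[8, 6, 4] [16, 30, 29, 34]
[29, 6, 4] [16, 30, 8, 34]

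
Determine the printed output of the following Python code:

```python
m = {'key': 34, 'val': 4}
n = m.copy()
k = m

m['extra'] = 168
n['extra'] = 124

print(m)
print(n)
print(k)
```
{'key': 34, 'val': 4, 'extra': 168}
{'key': 34, 'val': 4, 'extra': 124}
{'key': 34, 'val': 4, 'extra': 168}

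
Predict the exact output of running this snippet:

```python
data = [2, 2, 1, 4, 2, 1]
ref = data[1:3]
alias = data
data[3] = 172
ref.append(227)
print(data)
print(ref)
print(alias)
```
[2, 2, 1, 172, 2, 1]
[2, 1, 227]
[2, 2, 1, 172, 2, 1]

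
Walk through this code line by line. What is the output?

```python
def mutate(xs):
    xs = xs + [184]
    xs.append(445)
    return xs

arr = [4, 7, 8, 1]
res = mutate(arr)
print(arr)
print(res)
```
[4, 7, 8, 1]
[4, 7, 8, 1, 184, 445]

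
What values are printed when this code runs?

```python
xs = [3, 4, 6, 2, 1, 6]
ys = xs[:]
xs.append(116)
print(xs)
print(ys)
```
[3, 4, 6, 2, 1, 6, 116]
[3, 4, 6, 2, 1, 6]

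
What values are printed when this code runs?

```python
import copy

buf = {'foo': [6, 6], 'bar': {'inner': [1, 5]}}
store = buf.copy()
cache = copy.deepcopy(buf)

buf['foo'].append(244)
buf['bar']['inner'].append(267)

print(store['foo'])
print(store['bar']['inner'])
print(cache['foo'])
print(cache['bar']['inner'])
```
[6, 6, 244]
[1, 5, 267]
[6, 6]
[1, 5]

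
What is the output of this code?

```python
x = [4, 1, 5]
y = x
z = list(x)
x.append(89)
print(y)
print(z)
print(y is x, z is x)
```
[4, 1, 5, 89]
[4, 1, 5]
True False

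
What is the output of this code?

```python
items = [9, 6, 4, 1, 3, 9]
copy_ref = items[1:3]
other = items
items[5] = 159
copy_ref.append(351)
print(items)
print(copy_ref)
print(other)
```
[9, 6, 4, 1, 3, 159]
[6, 4, 351]
[9, 6, 4, 1, 3, 159]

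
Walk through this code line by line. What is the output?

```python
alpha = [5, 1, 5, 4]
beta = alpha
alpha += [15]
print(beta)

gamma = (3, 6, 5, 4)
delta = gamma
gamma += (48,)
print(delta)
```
[5, 1, 5, 4, 15]
(3, 6, 5, 4)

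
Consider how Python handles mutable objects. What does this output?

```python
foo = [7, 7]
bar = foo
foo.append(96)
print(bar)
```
[7, 7, 96]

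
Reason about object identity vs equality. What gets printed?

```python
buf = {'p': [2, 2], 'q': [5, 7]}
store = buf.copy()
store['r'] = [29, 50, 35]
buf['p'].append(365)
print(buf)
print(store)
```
{'p': [2, 2, 365], 'q': [5, 7]}
{'p': [2, 2, 365], 'q': [5, 7], 'r': [29, 50, 35]}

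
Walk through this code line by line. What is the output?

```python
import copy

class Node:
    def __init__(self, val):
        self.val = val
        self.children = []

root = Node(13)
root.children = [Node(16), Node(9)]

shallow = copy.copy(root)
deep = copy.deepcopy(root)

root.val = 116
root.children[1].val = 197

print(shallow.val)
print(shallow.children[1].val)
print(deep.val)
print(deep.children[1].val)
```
13
197
13
9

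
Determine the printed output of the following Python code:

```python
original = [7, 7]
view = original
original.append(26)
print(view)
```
[7, 7, 26]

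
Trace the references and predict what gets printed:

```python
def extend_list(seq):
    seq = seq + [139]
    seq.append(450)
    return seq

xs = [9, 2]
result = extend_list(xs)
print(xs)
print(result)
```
[9, 2]
[9, 2, 139, 450]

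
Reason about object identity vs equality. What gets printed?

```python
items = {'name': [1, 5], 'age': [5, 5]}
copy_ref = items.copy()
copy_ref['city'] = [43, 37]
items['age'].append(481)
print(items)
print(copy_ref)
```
{'name': [1, 5], 'age': [5, 5, 481]}
{'name': [1, 5], 'age': [5, 5, 481], 'city': [43, 37]}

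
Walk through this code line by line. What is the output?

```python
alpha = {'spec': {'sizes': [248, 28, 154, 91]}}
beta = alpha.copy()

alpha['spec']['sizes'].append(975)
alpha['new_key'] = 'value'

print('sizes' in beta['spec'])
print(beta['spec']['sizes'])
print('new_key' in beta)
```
True
[248, 28, 154, 91, 975]
False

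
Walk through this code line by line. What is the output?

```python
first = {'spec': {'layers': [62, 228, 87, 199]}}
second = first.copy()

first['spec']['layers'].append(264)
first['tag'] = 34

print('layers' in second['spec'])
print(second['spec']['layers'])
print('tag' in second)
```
True
[62, 228, 87, 199, 264]
False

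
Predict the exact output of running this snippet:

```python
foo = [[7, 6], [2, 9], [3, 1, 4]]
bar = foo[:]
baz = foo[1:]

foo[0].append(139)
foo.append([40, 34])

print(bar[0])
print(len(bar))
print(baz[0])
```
[7, 6, 139]
3
[2, 9]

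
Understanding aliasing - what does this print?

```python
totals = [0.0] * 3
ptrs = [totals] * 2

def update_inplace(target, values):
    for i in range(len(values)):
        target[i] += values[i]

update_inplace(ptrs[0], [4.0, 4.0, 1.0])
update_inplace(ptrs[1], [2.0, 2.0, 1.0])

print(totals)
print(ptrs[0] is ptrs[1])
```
[6.0, 6.0, 2.0]
True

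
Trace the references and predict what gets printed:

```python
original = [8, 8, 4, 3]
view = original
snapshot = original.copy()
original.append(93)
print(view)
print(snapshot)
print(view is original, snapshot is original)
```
[8, 8, 4, 3, 93]
[8, 8, 4, 3]
True False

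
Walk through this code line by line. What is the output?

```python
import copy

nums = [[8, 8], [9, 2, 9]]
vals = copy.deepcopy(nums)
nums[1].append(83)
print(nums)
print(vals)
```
[[8, 8], [9, 2, 9, 83]]
[[8, 8], [9, 2, 9]]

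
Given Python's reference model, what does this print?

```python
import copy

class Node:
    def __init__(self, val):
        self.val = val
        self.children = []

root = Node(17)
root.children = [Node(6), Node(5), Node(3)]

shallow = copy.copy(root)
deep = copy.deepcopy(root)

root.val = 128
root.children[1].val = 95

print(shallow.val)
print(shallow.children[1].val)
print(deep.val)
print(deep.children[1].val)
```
17
95
17
5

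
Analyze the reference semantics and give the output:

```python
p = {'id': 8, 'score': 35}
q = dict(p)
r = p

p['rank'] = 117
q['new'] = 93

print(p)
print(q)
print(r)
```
{'id': 8, 'score': 35, 'rank': 117}
{'id': 8, 'score': 35, 'new': 93}
{'id': 8, 'score': 35, 'rank': 117}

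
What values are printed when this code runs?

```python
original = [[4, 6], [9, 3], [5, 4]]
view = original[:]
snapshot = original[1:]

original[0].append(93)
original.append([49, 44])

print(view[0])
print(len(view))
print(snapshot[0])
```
[4, 6, 93]
3
[9, 3]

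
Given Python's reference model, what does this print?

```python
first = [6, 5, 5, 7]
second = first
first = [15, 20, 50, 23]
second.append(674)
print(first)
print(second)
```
[15, 20, 50, 23]
[6, 5, 5, 7, 674]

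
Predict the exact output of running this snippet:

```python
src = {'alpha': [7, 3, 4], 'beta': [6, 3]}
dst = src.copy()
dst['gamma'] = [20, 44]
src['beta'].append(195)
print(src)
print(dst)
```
{'alpha': [7, 3, 4], 'beta': [6, 3, 195]}
{'alpha': [7, 3, 4], 'beta': [6, 3, 195], 'gamma': [20, 44]}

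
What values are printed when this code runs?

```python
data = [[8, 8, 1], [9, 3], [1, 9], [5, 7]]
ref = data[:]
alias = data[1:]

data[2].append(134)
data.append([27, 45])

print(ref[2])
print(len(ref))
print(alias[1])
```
[1, 9, 134]
4
[1, 9, 134]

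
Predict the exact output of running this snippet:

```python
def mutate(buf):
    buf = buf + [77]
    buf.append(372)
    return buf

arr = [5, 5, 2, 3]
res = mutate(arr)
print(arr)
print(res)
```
[5, 5, 2, 3]
[5, 5, 2, 3, 77, 372]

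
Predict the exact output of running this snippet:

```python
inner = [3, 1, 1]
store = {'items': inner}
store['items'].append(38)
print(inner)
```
[3, 1, 1, 38]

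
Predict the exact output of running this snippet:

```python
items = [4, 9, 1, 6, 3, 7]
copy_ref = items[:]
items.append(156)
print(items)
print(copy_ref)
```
[4, 9, 1, 6, 3, 7, 156]
[4, 9, 1, 6, 3, 7]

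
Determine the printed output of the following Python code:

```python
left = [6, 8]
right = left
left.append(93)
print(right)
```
[6, 8, 93]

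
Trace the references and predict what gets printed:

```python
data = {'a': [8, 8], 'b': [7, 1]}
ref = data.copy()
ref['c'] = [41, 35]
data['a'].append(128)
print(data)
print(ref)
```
{'a': [8, 8, 128], 'b': [7, 1]}
{'a': [8, 8, 128], 'b': [7, 1], 'c': [41, 35]}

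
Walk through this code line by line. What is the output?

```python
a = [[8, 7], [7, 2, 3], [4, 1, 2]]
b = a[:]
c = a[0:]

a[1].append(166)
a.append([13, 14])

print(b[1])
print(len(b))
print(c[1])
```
[7, 2, 3, 166]
3
[7, 2, 3, 166]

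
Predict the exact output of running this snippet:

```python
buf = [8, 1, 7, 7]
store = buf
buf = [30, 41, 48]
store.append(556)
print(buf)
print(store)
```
[30, 41, 48]
[8, 1, 7, 7, 556]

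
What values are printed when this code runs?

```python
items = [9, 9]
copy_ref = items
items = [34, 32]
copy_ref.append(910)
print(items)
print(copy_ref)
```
[34, 32]
[9, 9, 910]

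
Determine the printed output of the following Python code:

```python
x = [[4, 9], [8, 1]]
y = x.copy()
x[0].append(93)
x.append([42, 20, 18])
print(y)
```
[[4, 9, 93], [8, 1]]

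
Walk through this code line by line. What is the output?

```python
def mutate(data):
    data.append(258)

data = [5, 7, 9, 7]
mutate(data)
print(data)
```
[5, 7, 9, 7, 258]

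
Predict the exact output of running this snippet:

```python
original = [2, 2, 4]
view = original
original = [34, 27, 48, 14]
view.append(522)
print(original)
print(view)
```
[34, 27, 48, 14]
[2, 2, 4, 522]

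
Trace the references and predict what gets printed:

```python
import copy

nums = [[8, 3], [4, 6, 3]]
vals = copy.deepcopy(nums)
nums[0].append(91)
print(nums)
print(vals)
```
[[8, 3, 91], [4, 6, 3]]
[[8, 3], [4, 6, 3]]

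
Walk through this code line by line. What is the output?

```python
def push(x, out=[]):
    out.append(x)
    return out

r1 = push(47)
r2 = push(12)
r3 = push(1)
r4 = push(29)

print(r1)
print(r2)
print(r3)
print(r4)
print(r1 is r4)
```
[47, 12, 1, 29]
[47, 12, 1, 29]
[47, 12, 1, 29]
[47, 12, 1, 29]
True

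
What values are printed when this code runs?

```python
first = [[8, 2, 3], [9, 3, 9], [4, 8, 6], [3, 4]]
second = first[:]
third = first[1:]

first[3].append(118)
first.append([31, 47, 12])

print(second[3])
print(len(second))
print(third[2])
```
[3, 4, 118]
4
[3, 4, 118]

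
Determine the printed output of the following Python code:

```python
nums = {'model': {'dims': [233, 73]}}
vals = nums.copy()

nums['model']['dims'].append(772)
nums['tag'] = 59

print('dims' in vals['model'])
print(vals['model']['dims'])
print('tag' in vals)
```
True
[233, 73, 772]
False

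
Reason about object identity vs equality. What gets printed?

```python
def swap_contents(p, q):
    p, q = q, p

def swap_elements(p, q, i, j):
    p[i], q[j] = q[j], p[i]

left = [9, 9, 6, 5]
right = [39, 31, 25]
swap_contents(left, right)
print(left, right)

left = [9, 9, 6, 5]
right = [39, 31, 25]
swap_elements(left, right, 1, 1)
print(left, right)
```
[9, 9, 6, 5] [39, 31, 25]
[9, 31, 6, 5] [39, 9, 25]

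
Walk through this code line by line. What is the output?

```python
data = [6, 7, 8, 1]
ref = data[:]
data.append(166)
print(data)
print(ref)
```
[6, 7, 8, 1, 166]
[6, 7, 8, 1]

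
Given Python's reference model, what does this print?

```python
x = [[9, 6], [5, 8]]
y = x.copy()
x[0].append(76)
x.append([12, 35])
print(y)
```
[[9, 6, 76], [5, 8]]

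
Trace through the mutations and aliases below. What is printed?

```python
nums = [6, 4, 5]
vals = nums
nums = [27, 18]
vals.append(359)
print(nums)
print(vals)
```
[27, 18]
[6, 4, 5, 359]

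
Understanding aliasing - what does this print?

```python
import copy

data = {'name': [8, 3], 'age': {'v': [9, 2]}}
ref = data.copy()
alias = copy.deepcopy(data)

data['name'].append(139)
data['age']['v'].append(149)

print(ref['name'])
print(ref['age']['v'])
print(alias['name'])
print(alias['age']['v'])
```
[8, 3, 139]
[9, 2, 149]
[8, 3]
[9, 2]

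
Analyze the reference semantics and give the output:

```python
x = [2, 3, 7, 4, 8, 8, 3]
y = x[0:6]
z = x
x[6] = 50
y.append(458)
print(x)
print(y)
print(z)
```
[2, 3, 7, 4, 8, 8, 50]
[2, 3, 7, 4, 8, 8, 458]
[2, 3, 7, 4, 8, 8, 50]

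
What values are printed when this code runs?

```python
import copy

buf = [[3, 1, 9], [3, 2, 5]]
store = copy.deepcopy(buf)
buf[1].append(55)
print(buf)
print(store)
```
[[3, 1, 9], [3, 2, 5, 55]]
[[3, 1, 9], [3, 2, 5]]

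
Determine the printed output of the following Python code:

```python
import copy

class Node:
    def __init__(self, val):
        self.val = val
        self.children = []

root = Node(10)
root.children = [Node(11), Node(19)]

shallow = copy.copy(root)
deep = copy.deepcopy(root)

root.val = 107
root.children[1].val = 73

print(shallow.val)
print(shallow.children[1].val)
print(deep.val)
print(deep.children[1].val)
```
10
73
10
19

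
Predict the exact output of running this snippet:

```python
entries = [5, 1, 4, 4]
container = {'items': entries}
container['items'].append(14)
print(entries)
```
[5, 1, 4, 4, 14]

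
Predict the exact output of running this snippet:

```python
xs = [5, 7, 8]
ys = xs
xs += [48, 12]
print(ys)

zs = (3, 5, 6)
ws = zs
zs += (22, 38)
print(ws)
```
[5, 7, 8, 48, 12]
(3, 5, 6)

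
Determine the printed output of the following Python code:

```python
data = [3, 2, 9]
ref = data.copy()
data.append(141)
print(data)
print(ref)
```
[3, 2, 9, 141]
[3, 2, 9]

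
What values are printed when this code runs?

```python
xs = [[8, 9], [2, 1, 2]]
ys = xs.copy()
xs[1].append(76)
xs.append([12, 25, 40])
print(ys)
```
[[8, 9], [2, 1, 2, 76]]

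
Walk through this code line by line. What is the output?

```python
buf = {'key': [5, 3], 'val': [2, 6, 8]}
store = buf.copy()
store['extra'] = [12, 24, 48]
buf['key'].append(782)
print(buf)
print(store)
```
{'key': [5, 3, 782], 'val': [2, 6, 8]}
{'key': [5, 3, 782], 'val': [2, 6, 8], 'extra': [12, 24, 48]}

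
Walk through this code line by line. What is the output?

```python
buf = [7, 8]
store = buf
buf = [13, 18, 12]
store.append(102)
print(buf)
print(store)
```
[13, 18, 12]
[7, 8, 102]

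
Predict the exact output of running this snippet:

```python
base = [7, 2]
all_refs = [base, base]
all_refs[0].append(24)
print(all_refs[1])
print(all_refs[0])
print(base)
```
[7, 2, 24]
[7, 2, 24]
[7, 2, 24]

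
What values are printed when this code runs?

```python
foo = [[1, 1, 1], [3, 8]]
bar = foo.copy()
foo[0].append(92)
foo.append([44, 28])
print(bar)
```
[[1, 1, 1, 92], [3, 8]]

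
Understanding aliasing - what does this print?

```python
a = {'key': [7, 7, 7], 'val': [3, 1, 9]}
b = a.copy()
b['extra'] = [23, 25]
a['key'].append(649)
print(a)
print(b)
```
{'key': [7, 7, 7, 649], 'val': [3, 1, 9]}
{'key': [7, 7, 7, 649], 'val': [3, 1, 9], 'extra': [23, 25]}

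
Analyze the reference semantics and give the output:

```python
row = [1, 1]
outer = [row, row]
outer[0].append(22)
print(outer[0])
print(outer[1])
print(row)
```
[1, 1, 22]
[1, 1, 22]
[1, 1, 22]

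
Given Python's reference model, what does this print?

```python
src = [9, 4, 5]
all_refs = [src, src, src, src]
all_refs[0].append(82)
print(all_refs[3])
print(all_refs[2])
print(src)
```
[9, 4, 5, 82]
[9, 4, 5, 82]
[9, 4, 5, 82]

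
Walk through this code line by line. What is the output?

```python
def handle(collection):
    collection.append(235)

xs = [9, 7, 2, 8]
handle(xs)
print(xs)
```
[9, 7, 2, 8, 235]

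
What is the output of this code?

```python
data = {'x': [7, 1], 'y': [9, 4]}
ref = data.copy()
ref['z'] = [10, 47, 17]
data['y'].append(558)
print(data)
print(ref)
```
{'x': [7, 1], 'y': [9, 4, 558]}
{'x': [7, 1], 'y': [9, 4, 558], 'z': [10, 47, 17]}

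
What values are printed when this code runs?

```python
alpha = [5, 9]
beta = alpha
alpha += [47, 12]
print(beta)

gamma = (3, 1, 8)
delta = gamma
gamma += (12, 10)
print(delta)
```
[5, 9, 47, 12]
(3, 1, 8)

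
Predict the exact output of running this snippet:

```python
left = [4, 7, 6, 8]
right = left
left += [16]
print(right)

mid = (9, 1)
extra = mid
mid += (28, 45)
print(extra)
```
[4, 7, 6, 8, 16]
(9, 1)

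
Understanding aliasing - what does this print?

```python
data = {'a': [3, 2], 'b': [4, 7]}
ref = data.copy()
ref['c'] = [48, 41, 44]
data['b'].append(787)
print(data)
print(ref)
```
{'a': [3, 2], 'b': [4, 7, 787]}
{'a': [3, 2], 'b': [4, 7, 787], 'c': [48, 41, 44]}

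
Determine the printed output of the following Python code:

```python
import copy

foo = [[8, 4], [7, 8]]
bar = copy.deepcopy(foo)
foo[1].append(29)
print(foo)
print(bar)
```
[[8, 4], [7, 8, 29]]
[[8, 4], [7, 8]]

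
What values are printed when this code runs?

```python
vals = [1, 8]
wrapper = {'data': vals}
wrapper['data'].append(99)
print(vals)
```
[1, 8, 99]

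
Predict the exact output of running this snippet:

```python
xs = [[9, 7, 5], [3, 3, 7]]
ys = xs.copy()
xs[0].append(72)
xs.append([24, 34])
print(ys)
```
[[9, 7, 5, 72], [3, 3, 7]]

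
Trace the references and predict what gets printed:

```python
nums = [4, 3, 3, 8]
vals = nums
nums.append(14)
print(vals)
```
[4, 3, 3, 8, 14]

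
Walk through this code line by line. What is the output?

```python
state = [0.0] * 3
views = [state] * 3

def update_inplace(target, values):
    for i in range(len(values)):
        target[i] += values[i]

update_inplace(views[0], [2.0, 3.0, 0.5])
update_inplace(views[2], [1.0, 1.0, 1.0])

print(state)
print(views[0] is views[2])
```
[3.0, 4.0, 1.5]
True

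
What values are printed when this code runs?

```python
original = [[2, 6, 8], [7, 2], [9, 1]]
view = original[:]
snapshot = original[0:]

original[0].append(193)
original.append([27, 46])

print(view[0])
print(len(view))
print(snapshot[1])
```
[2, 6, 8, 193]
3
[7, 2]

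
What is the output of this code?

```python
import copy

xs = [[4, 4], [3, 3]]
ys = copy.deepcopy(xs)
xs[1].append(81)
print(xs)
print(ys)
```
[[4, 4], [3, 3, 81]]
[[4, 4], [3, 3]]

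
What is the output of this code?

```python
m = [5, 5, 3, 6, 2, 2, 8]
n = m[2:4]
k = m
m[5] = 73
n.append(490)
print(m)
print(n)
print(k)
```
[5, 5, 3, 6, 2, 73, 8]
[3, 6, 490]
[5, 5, 3, 6, 2, 73, 8]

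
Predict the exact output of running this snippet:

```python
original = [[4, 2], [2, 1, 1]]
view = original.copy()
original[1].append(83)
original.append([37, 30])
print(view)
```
[[4, 2], [2, 1, 1, 83]]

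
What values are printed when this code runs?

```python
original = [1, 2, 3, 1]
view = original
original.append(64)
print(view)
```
[1, 2, 3, 1, 64]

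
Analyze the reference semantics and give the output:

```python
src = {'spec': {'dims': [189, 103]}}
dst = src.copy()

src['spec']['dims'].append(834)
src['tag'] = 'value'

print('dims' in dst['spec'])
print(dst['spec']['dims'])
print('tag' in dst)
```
True
[189, 103, 834]
False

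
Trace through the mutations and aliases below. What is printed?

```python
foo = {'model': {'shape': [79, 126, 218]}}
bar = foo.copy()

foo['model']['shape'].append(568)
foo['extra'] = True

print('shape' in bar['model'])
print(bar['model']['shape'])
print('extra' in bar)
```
True
[79, 126, 218, 568]
False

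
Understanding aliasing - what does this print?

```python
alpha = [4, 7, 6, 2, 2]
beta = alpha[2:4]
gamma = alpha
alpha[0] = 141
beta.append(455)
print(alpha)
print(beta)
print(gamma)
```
[141, 7, 6, 2, 2]
[6, 2, 455]
[141, 7, 6, 2, 2]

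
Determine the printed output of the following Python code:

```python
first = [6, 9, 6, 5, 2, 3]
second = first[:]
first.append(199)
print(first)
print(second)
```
[6, 9, 6, 5, 2, 3, 199]
[6, 9, 6, 5, 2, 3]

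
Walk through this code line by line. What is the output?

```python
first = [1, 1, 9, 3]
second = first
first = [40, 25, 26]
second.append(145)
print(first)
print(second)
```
[40, 25, 26]
[1, 1, 9, 3, 145]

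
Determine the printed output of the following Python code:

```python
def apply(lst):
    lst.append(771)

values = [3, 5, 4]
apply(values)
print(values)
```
[3, 5, 4, 771]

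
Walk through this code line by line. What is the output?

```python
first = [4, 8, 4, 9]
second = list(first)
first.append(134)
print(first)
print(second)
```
[4, 8, 4, 9, 134]
[4, 8, 4, 9]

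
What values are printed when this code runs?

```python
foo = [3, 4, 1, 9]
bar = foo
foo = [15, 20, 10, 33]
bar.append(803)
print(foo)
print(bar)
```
[15, 20, 10, 33]
[3, 4, 1, 9, 803]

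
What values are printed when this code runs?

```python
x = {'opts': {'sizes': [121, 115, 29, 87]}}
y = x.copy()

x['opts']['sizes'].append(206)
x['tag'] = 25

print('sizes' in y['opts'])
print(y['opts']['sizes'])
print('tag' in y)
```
True
[121, 115, 29, 87, 206]
False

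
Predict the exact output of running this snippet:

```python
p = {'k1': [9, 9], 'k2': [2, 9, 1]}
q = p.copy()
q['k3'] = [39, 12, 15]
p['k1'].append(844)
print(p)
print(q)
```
{'k1': [9, 9, 844], 'k2': [2, 9, 1]}
{'k1': [9, 9, 844], 'k2': [2, 9, 1], 'k3': [39, 12, 15]}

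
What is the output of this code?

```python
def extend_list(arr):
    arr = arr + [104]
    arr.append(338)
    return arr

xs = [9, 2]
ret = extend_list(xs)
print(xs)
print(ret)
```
[9, 2]
[9, 2, 104, 338]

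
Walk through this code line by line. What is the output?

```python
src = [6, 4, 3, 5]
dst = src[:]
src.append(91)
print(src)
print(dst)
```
[6, 4, 3, 5, 91]
[6, 4, 3, 5]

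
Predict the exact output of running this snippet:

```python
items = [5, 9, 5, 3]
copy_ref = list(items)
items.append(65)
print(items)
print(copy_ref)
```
[5, 9, 5, 3, 65]
[5, 9, 5, 3]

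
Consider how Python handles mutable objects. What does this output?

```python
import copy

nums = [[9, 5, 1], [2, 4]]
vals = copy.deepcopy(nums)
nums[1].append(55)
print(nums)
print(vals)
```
[[9, 5, 1], [2, 4, 55]]
[[9, 5, 1], [2, 4]]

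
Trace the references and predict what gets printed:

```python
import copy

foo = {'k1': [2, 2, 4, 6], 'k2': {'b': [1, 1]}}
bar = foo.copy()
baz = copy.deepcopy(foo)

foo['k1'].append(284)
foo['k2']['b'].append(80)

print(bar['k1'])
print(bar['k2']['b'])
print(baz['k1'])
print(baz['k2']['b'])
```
[2, 2, 4, 6, 284]
[1, 1, 80]
[2, 2, 4, 6]
[1, 1]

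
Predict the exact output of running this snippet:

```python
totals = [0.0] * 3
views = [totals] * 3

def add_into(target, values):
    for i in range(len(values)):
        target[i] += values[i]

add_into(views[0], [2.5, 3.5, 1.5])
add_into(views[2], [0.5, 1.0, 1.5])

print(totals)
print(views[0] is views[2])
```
[3.0, 4.5, 3.0]
True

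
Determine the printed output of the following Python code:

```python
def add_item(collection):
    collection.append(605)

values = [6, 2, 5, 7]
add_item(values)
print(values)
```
[6, 2, 5, 7, 605]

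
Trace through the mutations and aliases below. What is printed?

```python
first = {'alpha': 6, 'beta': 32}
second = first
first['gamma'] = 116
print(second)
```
{'alpha': 6, 'beta': 32, 'gamma': 116}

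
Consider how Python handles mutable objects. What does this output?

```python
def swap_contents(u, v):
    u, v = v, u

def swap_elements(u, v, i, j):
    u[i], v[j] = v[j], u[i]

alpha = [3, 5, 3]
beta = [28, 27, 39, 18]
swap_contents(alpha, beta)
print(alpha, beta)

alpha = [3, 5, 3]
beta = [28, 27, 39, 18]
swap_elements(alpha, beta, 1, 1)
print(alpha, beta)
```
[3, 5, 3] [28, 27, 39, 18]
[3, 27, 3] [28, 5, 39, 18]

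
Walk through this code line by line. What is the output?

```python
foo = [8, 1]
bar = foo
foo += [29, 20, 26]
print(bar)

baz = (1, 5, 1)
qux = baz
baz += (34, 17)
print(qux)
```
[8, 1, 29, 20, 26]
(1, 5, 1)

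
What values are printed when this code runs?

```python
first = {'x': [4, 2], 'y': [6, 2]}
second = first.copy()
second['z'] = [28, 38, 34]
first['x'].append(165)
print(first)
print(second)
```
{'x': [4, 2, 165], 'y': [6, 2]}
{'x': [4, 2, 165], 'y': [6, 2], 'z': [28, 38, 34]}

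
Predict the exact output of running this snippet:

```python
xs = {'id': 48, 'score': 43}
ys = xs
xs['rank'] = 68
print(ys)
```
{'id': 48, 'score': 43, 'rank': 68}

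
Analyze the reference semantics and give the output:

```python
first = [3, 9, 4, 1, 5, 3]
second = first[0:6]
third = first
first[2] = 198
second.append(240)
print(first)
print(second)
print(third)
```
[3, 9, 198, 1, 5, 3]
[3, 9, 4, 1, 5, 3, 240]
[3, 9, 198, 1, 5, 3]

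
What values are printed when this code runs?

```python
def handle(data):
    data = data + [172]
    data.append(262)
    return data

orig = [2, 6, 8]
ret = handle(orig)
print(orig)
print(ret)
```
[2, 6, 8]
[2, 6, 8, 172, 262]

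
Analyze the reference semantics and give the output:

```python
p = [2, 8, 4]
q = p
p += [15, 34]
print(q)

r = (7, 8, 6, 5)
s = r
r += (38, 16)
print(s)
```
[2, 8, 4, 15, 34]
(7, 8, 6, 5)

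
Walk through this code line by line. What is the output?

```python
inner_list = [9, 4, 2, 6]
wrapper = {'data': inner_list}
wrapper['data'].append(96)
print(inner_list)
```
[9, 4, 2, 6, 96]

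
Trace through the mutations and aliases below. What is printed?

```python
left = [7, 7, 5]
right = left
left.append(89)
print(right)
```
[7, 7, 5, 89]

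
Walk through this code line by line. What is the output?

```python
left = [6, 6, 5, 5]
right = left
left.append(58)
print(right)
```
[6, 6, 5, 5, 58]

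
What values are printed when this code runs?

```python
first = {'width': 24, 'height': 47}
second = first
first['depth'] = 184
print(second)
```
{'width': 24, 'height': 47, 'depth': 184}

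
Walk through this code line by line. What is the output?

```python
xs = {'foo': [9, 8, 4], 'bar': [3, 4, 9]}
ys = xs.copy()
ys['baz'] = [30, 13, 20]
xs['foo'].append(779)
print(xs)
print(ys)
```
{'foo': [9, 8, 4, 779], 'bar': [3, 4, 9]}
{'foo': [9, 8, 4, 779], 'bar': [3, 4, 9], 'baz': [30, 13, 20]}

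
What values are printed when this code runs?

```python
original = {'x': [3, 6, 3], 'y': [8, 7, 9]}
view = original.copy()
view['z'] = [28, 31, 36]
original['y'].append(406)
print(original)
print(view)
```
{'x': [3, 6, 3], 'y': [8, 7, 9, 406]}
{'x': [3, 6, 3], 'y': [8, 7, 9, 406], 'z': [28, 31, 36]}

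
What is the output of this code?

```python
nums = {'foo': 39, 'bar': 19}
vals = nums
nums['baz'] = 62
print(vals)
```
{'foo': 39, 'bar': 19, 'baz': 62}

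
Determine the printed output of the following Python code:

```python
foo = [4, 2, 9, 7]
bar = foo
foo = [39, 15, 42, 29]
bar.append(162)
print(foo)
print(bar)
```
[39, 15, 42, 29]
[4, 2, 9, 7, 162]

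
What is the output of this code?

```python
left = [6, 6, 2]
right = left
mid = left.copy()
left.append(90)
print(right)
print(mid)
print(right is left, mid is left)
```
[6, 6, 2, 90]
[6, 6, 2]
True False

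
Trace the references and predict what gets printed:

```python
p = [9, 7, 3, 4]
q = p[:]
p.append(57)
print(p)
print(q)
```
[9, 7, 3, 4, 57]
[9, 7, 3, 4]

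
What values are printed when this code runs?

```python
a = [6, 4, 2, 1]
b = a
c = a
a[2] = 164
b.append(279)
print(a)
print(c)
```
[6, 4, 164, 1, 279]
[6, 4, 164, 1, 279]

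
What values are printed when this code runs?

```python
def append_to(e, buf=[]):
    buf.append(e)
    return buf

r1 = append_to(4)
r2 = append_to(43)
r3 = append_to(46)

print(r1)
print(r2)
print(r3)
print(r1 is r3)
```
[4, 43, 46]
[4, 43, 46]
[4, 43, 46]
True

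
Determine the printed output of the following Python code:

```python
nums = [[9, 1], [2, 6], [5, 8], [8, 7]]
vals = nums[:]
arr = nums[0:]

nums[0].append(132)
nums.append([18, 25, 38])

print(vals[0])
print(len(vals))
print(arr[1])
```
[9, 1, 132]
4
[2, 6]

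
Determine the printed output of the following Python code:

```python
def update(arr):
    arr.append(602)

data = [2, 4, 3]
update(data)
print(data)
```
[2, 4, 3, 602]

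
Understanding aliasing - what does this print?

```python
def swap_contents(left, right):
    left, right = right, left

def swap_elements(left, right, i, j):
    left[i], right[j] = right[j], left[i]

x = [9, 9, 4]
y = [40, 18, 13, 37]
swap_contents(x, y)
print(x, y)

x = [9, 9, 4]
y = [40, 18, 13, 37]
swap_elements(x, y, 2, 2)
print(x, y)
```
[9, 9, 4] [40, 18, 13, 37]
[9, 9, 13] [40, 18, 4, 37]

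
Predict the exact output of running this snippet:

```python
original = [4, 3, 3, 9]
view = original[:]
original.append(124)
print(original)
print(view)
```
[4, 3, 3, 9, 124]
[4, 3, 3, 9]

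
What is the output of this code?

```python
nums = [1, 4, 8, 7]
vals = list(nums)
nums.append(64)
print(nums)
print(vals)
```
[1, 4, 8, 7, 64]
[1, 4, 8, 7]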